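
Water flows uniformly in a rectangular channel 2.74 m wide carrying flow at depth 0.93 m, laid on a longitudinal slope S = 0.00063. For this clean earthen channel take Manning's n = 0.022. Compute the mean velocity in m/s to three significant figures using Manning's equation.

A = b·y = 2.74 × 0.93 = 2.548 m²
P = b + 2y = 2.74 + 2×0.93 = 4.600 m
R = A/P = 2.548/4.600 = 0.5540 m
Q = (1/n)·A·R^(2/3)·S^(1/2) = (1/0.022) × 2.548 × 0.5540^(2/3) × 0.00063^(1/2) = 1.961 m³/s
V = Q/A = 1.961/2.548 = 0.7695 m/s

0.770 m/s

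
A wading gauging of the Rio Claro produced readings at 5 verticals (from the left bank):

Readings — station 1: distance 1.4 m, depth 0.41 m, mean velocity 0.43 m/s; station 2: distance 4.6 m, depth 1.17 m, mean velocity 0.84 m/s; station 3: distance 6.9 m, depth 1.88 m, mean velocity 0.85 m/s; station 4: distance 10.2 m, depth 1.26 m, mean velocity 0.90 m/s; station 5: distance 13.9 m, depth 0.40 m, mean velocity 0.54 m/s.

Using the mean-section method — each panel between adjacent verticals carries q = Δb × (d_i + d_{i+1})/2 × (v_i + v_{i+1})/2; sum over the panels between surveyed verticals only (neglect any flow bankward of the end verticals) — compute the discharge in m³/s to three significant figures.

11.3 m³/s

Panel 1-2: Δb = 3.2 m, d̄ = (0.41+1.17)/2 = 0.79, v̄ = (0.43+0.84)/2 = 0.635 → q = 3.2×0.79×0.635 = 1.605 m³/s
Panel 2-3: Δb = 2.3 m, d̄ = (1.17+1.88)/2 = 1.525, v̄ = (0.84+0.85)/2 = 0.845 → q = 2.3×1.525×0.845 = 2.964 m³/s
Panel 3-4: Δb = 3.3 m, d̄ = (1.88+1.26)/2 = 1.57, v̄ = (0.85+0.90)/2 = 0.875 → q = 3.3×1.57×0.875 = 4.533 m³/s
Panel 4-5: Δb = 3.7 m, d̄ = (1.26+0.40)/2 = 0.83, v̄ = (0.90+0.54)/2 = 0.72 → q = 3.7×0.83×0.72 = 2.211 m³/s
Q = Σ q = 11.31 m³/s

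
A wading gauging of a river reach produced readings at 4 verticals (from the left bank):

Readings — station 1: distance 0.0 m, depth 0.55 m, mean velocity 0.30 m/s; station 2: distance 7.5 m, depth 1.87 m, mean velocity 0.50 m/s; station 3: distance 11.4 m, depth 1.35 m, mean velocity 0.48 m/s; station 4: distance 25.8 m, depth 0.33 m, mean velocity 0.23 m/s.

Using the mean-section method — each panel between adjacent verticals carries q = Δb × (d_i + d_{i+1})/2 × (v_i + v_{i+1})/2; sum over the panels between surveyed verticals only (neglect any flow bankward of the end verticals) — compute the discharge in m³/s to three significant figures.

Panel 1-2: Δb = 7.5 m, d̄ = (0.55+1.87)/2 = 1.21, v̄ = (0.30+0.50)/2 = 0.4 → q = 7.5×1.21×0.4 = 3.630 m³/s
Panel 2-3: Δb = 3.9 m, d̄ = (1.87+1.35)/2 = 1.61, v̄ = (0.50+0.48)/2 = 0.49 → q = 3.9×1.61×0.49 = 3.077 m³/s
Panel 3-4: Δb = 14.4 m, d̄ = (1.35+0.33)/2 = 0.84, v̄ = (0.48+0.23)/2 = 0.355 → q = 14.4×0.84×0.355 = 4.294 m³/s
Q = Σ q = 11.00 m³/s

11.0 m³/s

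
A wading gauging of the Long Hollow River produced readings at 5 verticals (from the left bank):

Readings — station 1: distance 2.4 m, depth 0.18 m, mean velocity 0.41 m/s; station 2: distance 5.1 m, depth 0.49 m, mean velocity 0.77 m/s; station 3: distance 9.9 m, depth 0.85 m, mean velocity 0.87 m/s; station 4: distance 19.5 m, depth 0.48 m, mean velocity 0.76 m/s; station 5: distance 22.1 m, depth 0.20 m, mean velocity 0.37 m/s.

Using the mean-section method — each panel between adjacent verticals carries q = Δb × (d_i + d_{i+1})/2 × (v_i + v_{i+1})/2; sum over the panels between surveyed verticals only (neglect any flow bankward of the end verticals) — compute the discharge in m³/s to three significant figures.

Panel 1-2: Δb = 2.7 m, d̄ = (0.18+0.49)/2 = 0.335, v̄ = (0.41+0.77)/2 = 0.59 → q = 2.7×0.335×0.59 = 0.5337 m³/s
Panel 2-3: Δb = 4.8 m, d̄ = (0.49+0.85)/2 = 0.67, v̄ = (0.77+0.87)/2 = 0.82 → q = 4.8×0.67×0.82 = 2.637 m³/s
Panel 3-4: Δb = 9.6 m, d̄ = (0.85+0.48)/2 = 0.665, v̄ = (0.87+0.76)/2 = 0.815 → q = 9.6×0.665×0.815 = 5.203 m³/s
Panel 4-5: Δb = 2.6 m, d̄ = (0.48+0.20)/2 = 0.34, v̄ = (0.76+0.37)/2 = 0.565 → q = 2.6×0.34×0.565 = 0.4995 m³/s
Q = Σ q = 8.873 m³/s

8.87 m³/s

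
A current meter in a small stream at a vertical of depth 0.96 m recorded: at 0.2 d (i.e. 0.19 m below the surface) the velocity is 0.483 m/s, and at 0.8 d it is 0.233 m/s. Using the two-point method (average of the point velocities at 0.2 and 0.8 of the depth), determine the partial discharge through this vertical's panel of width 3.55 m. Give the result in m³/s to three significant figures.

v̄ = (0.483 + 0.233) / 2 = 0.3580 m/s
q = v̄ × d × w = 0.3580 × 0.96 × 3.55 = 1.220 m³/s

1.22 m³/s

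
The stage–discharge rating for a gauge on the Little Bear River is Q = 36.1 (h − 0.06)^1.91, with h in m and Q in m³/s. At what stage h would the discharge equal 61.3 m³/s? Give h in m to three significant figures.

h − h₀ = (Q/C)^(1/b) = (61.3/36.1)^(1/1.91) = 1.319 m
h = 0.06 + 1.319 = 1.379 m

1.38 m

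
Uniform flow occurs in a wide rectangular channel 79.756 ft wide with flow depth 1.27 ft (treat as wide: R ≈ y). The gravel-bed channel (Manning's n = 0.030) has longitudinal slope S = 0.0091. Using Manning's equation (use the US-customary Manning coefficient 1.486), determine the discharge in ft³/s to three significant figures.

561 ft³/s

A = b·y = 79.756 × 1.27 = 101.3 ft²
Wide channel: R ≈ y = 1.27 ft
Q = (1.486/n)·A·R^(2/3)·S^(1/2) = (1.486/0.030) × 101.3 × 1.270^(2/3) × 0.0091^(1/2) = 561.3 ft³/s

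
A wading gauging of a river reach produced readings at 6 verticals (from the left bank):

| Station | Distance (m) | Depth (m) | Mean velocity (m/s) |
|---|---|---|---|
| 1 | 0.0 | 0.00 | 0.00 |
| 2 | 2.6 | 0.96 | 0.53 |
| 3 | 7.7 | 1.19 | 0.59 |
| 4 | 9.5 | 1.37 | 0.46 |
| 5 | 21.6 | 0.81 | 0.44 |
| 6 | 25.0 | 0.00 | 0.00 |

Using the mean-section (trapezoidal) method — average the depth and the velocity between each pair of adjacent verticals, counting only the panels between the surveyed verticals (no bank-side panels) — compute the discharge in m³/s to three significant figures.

Panel 1-2: Δb = 2.6 m, d̄ = (0.00+0.96)/2 = 0.48, v̄ = (0.00+0.53)/2 = 0.265 → q = 2.6×0.48×0.265 = 0.3307 m³/s
Panel 2-3: Δb = 5.1 m, d̄ = (0.96+1.19)/2 = 1.075, v̄ = (0.53+0.59)/2 = 0.56 → q = 5.1×1.075×0.56 = 3.070 m³/s
Panel 3-4: Δb = 1.8 m, d̄ = (1.19+1.37)/2 = 1.28, v̄ = (0.59+0.46)/2 = 0.525 → q = 1.8×1.28×0.525 = 1.210 m³/s
Panel 4-5: Δb = 12.1 m, d̄ = (1.37+0.81)/2 = 1.09, v̄ = (0.46+0.44)/2 = 0.45 → q = 12.1×1.09×0.45 = 5.935 m³/s
Panel 5-6: Δb = 3.4 m, d̄ = (0.81+0.00)/2 = 0.405, v̄ = (0.44+0.00)/2 = 0.22 → q = 3.4×0.405×0.22 = 0.3029 m³/s
Q = Σ q = 10.85 m³/s

10.8 m³/s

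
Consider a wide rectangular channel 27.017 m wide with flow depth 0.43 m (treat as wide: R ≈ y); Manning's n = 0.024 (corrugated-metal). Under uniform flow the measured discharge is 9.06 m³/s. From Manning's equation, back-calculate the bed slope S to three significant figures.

0.00108

A = b·y = 27.017 × 0.43 = 11.62 m²
Wide channel: R ≈ y = 0.43 m
S = (Q·n / (1·A·R^(2/3)))² = (9.06×0.024 / (1×11.62×0.5697))² = 0.001079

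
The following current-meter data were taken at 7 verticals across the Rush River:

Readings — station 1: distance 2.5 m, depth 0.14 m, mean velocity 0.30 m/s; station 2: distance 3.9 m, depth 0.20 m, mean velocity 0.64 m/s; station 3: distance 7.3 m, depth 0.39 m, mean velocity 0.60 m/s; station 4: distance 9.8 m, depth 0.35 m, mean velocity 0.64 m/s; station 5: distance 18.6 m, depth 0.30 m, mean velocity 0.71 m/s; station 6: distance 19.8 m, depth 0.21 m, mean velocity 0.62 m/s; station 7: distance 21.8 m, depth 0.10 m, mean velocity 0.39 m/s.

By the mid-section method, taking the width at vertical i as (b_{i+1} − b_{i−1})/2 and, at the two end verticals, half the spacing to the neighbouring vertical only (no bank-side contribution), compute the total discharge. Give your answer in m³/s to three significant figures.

w_1 = (3.9 − 2.5)/2 = 0.7 m; q_1 = 0.30 × 0.14 × 0.7 = 0.02940 m³/s
w_2 = (7.3 − 2.5)/2 = 2.4 m; q_2 = 0.64 × 0.20 × 2.4 = 0.3072 m³/s
w_3 = (9.8 − 3.9)/2 = 2.95 m; q_3 = 0.60 × 0.39 × 2.95 = 0.6903 m³/s
w_4 = (18.6 − 7.3)/2 = 5.65 m; q_4 = 0.64 × 0.35 × 5.65 = 1.266 m³/s
w_5 = (19.8 − 9.8)/2 = 5 m; q_5 = 0.71 × 0.30 × 5 = 1.065 m³/s
w_6 = (21.8 − 18.6)/2 = 1.6 m; q_6 = 0.62 × 0.21 × 1.6 = 0.2083 m³/s
w_7 = (21.8 − 19.8)/2 = 1 m; q_7 = 0.39 × 0.10 × 1 = 0.03900 m³/s
Q = Σ qᵢ = 3.605 m³/s

3.60 m³/s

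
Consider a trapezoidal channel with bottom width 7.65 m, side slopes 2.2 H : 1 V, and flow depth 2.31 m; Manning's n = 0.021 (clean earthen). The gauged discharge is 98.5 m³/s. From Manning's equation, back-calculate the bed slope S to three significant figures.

0.00273

A = (b + z·y)·y = (7.65 + 2.2×2.31)×2.31 = 29.41 m²
P = b + 2y√(1+z²) = 7.65 + 2×2.31×√(1+2.2²) = 18.81 m
R = A/P = 29.41/18.81 = 1.563 m
S = (Q·n / (1·A·R^(2/3)))² = (98.5×0.021 / (1×29.41×1.347))² = 0.002727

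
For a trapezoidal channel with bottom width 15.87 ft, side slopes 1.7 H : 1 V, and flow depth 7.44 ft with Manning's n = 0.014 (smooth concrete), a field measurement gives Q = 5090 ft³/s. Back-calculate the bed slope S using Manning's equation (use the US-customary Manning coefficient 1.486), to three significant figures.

0.00650

A = (b + z·y)·y = (15.87 + 1.7×7.44)×7.44 = 212.2 ft²
P = b + 2y√(1+z²) = 15.87 + 2×7.44×√(1+1.7²) = 45.22 ft
R = A/P = 212.2/45.22 = 4.692 ft
S = (Q·n / (1.486·A·R^(2/3)))² = (5090×0.014 / (1.486×212.2×2.803))² = 0.006503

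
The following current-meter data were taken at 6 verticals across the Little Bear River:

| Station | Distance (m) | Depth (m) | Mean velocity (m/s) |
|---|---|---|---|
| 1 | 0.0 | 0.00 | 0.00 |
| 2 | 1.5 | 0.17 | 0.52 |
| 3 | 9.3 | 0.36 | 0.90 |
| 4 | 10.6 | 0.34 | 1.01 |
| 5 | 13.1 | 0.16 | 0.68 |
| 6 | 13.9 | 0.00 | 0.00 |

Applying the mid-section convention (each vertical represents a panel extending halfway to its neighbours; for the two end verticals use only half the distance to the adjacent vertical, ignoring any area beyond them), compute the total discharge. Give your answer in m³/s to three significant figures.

w_2 = (9.3 − 0.0)/2 = 4.65 m; q_2 = 0.52 × 0.17 × 4.65 = 0.4111 m³/s
w_3 = (10.6 − 1.5)/2 = 4.55 m; q_3 = 0.90 × 0.36 × 4.55 = 1.474 m³/s
w_4 = (13.1 − 9.3)/2 = 1.9 m; q_4 = 1.01 × 0.34 × 1.9 = 0.6525 m³/s
w_5 = (13.9 − 10.6)/2 = 1.65 m; q_5 = 0.68 × 0.16 × 1.65 = 0.1795 m³/s
Stations 1, 6 contribute zero (depth or velocity is 0).
Q = Σ qᵢ = 2.717 m³/s

2.72 m³/s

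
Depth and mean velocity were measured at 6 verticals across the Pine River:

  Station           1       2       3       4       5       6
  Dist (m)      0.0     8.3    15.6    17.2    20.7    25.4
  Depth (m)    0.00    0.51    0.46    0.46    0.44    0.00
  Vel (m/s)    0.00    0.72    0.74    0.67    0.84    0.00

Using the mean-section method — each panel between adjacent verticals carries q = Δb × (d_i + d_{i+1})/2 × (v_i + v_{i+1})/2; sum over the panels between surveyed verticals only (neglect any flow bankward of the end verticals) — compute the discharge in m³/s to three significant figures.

5.49 m³/s

Panel 1-2: Δb = 8.3 m, d̄ = (0.00+0.51)/2 = 0.255, v̄ = (0.00+0.72)/2 = 0.36 → q = 8.3×0.255×0.36 = 0.7619 m³/s
Panel 2-3: Δb = 7.3 m, d̄ = (0.51+0.46)/2 = 0.485, v̄ = (0.72+0.74)/2 = 0.73 → q = 7.3×0.485×0.73 = 2.585 m³/s
Panel 3-4: Δb = 1.6 m, d̄ = (0.46+0.46)/2 = 0.46, v̄ = (0.74+0.67)/2 = 0.705 → q = 1.6×0.46×0.705 = 0.5189 m³/s
Panel 4-5: Δb = 3.5 m, d̄ = (0.46+0.44)/2 = 0.45, v̄ = (0.67+0.84)/2 = 0.755 → q = 3.5×0.45×0.755 = 1.189 m³/s
Panel 5-6: Δb = 4.7 m, d̄ = (0.44+0.00)/2 = 0.22, v̄ = (0.84+0.00)/2 = 0.42 → q = 4.7×0.22×0.42 = 0.4343 m³/s
Q = Σ q = 5.489 m³/s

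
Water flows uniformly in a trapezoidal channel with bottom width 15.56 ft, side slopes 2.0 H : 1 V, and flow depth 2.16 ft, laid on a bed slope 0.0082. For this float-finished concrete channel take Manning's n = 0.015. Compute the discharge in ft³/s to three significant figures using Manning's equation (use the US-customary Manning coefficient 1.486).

549 ft³/s

A = (b + z·y)·y = (15.56 + 2.0×2.16)×2.16 = 42.94 ft²
P = b + 2y√(1+z²) = 15.56 + 2×2.16×√(1+2.0²) = 25.22 ft
R = A/P = 42.94/25.22 = 1.703 ft
Q = (1.486/n)·A·R^(2/3)·S^(1/2) = (1.486/0.015) × 42.94 × 1.703^(2/3) × 0.0082^(1/2) = 549.3 ft³/s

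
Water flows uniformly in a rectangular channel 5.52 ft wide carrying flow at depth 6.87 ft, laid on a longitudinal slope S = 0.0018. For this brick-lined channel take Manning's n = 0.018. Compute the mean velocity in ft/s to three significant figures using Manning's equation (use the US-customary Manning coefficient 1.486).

A = b·y = 5.52 × 6.87 = 37.92 ft²
P = b + 2y = 5.52 + 2×6.87 = 19.26 ft
R = A/P = 37.92/19.26 = 1.969 ft
Q = (1.486/n)·A·R^(2/3)·S^(1/2) = (1.486/0.018) × 37.92 × 1.969^(2/3) × 0.0018^(1/2) = 208.7 ft³/s
V = Q/A = 208.7/37.92 = 5.502 ft/s

5.50 ft/s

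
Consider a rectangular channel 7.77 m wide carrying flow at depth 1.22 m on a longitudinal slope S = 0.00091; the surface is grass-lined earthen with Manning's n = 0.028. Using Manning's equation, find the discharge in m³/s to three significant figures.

A = b·y = 7.77 × 1.22 = 9.479 m²
P = b + 2y = 7.77 + 2×1.22 = 10.21 m
R = A/P = 9.479/10.21 = 0.9284 m
Q = (1/n)·A·R^(2/3)·S^(1/2) = (1/0.028) × 9.479 × 0.9284^(2/3) × 0.00091^(1/2) = 9.720 m³/s

9.72 m³/s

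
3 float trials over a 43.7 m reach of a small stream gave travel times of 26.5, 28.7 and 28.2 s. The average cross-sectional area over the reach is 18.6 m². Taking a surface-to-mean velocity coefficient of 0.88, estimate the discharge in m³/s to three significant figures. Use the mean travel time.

25.7 m³/s

t̄ = (26.5 + 28.7 + 28.2) / 3 = 27.8 s
v_surface = L / t̄ = 43.7 / 27.8 = 1.572 m/s
v_mean = 0.88 × 1.572 = 1.383 m/s
Q = A × v_mean = 18.6 × 1.383 = 25.73 m³/s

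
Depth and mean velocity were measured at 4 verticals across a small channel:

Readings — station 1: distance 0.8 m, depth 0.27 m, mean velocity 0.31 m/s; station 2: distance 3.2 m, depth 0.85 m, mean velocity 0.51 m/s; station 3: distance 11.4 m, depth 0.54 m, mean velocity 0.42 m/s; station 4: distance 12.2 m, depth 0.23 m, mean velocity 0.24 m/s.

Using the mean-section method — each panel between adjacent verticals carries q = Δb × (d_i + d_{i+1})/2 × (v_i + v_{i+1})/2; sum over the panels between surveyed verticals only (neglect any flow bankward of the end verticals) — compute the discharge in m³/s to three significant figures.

Panel 1-2: Δb = 2.4 m, d̄ = (0.27+0.85)/2 = 0.56, v̄ = (0.31+0.51)/2 = 0.41 → q = 2.4×0.56×0.41 = 0.5510 m³/s
Panel 2-3: Δb = 8.2 m, d̄ = (0.85+0.54)/2 = 0.695, v̄ = (0.51+0.42)/2 = 0.465 → q = 8.2×0.695×0.465 = 2.650 m³/s
Panel 3-4: Δb = 0.8 m, d̄ = (0.54+0.23)/2 = 0.385, v̄ = (0.42+0.24)/2 = 0.33 → q = 0.8×0.385×0.33 = 0.1016 m³/s
Q = Σ q = 3.303 m³/s

3.30 m³/s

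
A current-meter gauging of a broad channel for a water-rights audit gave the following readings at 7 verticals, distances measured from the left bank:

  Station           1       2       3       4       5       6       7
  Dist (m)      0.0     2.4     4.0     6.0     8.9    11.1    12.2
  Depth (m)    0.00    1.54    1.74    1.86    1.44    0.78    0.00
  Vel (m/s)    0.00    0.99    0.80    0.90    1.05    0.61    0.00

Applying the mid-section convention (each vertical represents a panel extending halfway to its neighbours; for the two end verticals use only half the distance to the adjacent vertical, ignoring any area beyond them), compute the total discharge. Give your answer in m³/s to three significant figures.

14.3 m³/s

w_2 = (4.0 − 0.0)/2 = 2 m; q_2 = 0.99 × 1.54 × 2 = 3.049 m³/s
w_3 = (6.0 − 2.4)/2 = 1.8 m; q_3 = 0.80 × 1.74 × 1.8 = 2.506 m³/s
w_4 = (8.9 − 4.0)/2 = 2.45 m; q_4 = 0.90 × 1.86 × 2.45 = 4.101 m³/s
w_5 = (11.1 − 6.0)/2 = 2.55 m; q_5 = 1.05 × 1.44 × 2.55 = 3.856 m³/s
w_6 = (12.2 − 8.9)/2 = 1.65 m; q_6 = 0.61 × 0.78 × 1.65 = 0.7851 m³/s
Stations 1, 7 contribute zero (depth or velocity is 0).
Q = Σ qᵢ = 14.30 m³/s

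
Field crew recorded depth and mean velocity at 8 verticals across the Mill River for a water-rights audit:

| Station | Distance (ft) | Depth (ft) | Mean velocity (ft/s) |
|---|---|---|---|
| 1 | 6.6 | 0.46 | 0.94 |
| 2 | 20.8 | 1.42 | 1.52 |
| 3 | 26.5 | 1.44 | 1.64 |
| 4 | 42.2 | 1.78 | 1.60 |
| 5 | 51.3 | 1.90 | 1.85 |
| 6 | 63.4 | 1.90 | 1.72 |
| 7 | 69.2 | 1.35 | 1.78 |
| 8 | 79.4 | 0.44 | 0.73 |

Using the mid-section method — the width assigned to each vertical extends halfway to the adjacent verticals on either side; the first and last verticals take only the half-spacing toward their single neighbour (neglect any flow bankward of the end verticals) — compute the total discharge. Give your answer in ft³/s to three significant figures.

w_1 = (20.8 − 6.6)/2 = 7.1 ft; q_1 = 0.94 × 0.46 × 7.1 = 3.070 ft³/s
w_2 = (26.5 − 6.6)/2 = 9.95 ft; q_2 = 1.52 × 1.42 × 9.95 = 21.48 ft³/s
w_3 = (42.2 − 20.8)/2 = 10.7 ft; q_3 = 1.64 × 1.44 × 10.7 = 25.27 ft³/s
w_4 = (51.3 − 26.5)/2 = 12.4 ft; q_4 = 1.60 × 1.78 × 12.4 = 35.32 ft³/s
w_5 = (63.4 − 42.2)/2 = 10.6 ft; q_5 = 1.85 × 1.90 × 10.6 = 37.26 ft³/s
w_6 = (69.2 − 51.3)/2 = 8.95 ft; q_6 = 1.72 × 1.90 × 8.95 = 29.25 ft³/s
w_7 = (79.4 − 63.4)/2 = 8 ft; q_7 = 1.78 × 1.35 × 8 = 19.22 ft³/s
w_8 = (79.4 − 69.2)/2 = 5.1 ft; q_8 = 0.73 × 0.44 × 5.1 = 1.638 ft³/s
Q = Σ qᵢ = 172.5 ft³/s

173 ft³/s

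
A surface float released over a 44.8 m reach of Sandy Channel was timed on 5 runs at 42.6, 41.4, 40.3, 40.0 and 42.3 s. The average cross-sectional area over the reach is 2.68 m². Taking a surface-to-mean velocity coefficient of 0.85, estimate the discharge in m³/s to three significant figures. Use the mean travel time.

2.47 m³/s

t̄ = (42.6 + 41.4 + 40.3 + 40.0 + 42.3) / 5 = 41.32 s
v_surface = L / t̄ = 44.8 / 41.32 = 1.084 m/s
v_mean = 0.85 × 1.084 = 0.9216 m/s
Q = A × v_mean = 2.68 × 0.9216 = 2.470 m³/s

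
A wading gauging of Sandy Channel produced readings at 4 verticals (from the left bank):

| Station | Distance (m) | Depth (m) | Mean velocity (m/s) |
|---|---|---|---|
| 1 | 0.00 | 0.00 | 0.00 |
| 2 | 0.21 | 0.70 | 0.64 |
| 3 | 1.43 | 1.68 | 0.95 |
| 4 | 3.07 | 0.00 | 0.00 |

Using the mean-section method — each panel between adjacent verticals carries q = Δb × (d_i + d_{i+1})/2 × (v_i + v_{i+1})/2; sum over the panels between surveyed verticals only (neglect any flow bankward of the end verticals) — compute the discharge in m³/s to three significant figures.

Panel 1-2: Δb = 0.21 m, d̄ = (0.00+0.70)/2 = 0.35, v̄ = (0.00+0.64)/2 = 0.32 → q = 0.21×0.35×0.32 = 0.02352 m³/s
Panel 2-3: Δb = 1.22 m, d̄ = (0.70+1.68)/2 = 1.19, v̄ = (0.64+0.95)/2 = 0.795 → q = 1.22×1.19×0.795 = 1.154 m³/s
Panel 3-4: Δb = 1.64 m, d̄ = (1.68+0.00)/2 = 0.84, v̄ = (0.95+0.00)/2 = 0.475 → q = 1.64×0.84×0.475 = 0.6544 m³/s
Q = Σ q = 1.832 m³/s

1.83 m³/s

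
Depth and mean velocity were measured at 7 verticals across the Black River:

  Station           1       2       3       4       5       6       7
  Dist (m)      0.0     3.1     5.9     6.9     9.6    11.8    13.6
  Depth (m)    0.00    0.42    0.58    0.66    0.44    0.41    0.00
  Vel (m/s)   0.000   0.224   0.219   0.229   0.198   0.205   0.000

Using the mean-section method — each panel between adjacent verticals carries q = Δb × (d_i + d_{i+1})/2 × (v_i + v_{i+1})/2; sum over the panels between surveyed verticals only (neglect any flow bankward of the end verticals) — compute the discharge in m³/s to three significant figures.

1.07 m³/s

Panel 1-2: Δb = 3.1 m, d̄ = (0.00+0.42)/2 = 0.21, v̄ = (0.000+0.224)/2 = 0.112 → q = 3.1×0.21×0.112 = 0.07291 m³/s
Panel 2-3: Δb = 2.8 m, d̄ = (0.42+0.58)/2 = 0.5, v̄ = (0.224+0.219)/2 = 0.2215 → q = 2.8×0.5×0.2215 = 0.3101 m³/s
Panel 3-4: Δb = 1 m, d̄ = (0.58+0.66)/2 = 0.62, v̄ = (0.219+0.229)/2 = 0.224 → q = 1×0.62×0.224 = 0.1389 m³/s
Panel 4-5: Δb = 2.7 m, d̄ = (0.66+0.44)/2 = 0.55, v̄ = (0.229+0.198)/2 = 0.2135 → q = 2.7×0.55×0.2135 = 0.3170 m³/s
Panel 5-6: Δb = 2.2 m, d̄ = (0.44+0.41)/2 = 0.425, v̄ = (0.198+0.205)/2 = 0.2015 → q = 2.2×0.425×0.2015 = 0.1884 m³/s
Panel 6-7: Δb = 1.8 m, d̄ = (0.41+0.00)/2 = 0.205, v̄ = (0.205+0.000)/2 = 0.1025 → q = 1.8×0.205×0.1025 = 0.03782 m³/s
Q = Σ q = 1.065 m³/s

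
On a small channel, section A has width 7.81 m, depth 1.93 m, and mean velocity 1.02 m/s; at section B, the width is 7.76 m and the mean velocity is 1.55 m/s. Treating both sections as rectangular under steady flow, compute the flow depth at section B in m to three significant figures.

Q = A₁V₁ = (7.81×1.93) × 1.02 = 15.37 m³/s
d₂ = Q/(b₂ V₂) = 15.37/(7.76×1.55) = 1.278 m

1.28 m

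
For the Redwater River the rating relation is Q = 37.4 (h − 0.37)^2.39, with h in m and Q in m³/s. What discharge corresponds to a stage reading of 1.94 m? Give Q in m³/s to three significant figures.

110 m³/s

Q = 37.4 × (1.94 − 0.37)^2.39 = 37.4 × 1.57^2.39 = 109.9 m³/s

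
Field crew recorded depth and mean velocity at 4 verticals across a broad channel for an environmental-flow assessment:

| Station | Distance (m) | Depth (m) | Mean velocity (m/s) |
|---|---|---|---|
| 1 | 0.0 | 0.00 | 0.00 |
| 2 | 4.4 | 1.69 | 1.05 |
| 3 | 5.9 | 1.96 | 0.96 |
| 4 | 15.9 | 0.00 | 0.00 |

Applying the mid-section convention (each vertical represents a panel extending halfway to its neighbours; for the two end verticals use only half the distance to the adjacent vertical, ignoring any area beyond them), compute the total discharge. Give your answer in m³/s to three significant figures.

w_2 = (5.9 − 0.0)/2 = 2.95 m; q_2 = 1.05 × 1.69 × 2.95 = 5.235 m³/s
w_3 = (15.9 − 4.4)/2 = 5.75 m; q_3 = 0.96 × 1.96 × 5.75 = 10.82 m³/s
Stations 1, 4 contribute zero (depth or velocity is 0).
Q = Σ qᵢ = 16.05 m³/s

16.1 m³/s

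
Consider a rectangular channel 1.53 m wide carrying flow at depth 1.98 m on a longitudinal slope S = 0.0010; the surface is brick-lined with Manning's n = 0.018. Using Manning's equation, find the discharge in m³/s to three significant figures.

A = b·y = 1.53 × 1.98 = 3.029 m²
P = b + 2y = 1.53 + 2×1.98 = 5.490 m
R = A/P = 3.029/5.490 = 0.5518 m
Q = (1/n)·A·R^(2/3)·S^(1/2) = (1/0.018) × 3.029 × 0.5518^(2/3) × 0.0010^(1/2) = 3.580 m³/s

3.58 m³/s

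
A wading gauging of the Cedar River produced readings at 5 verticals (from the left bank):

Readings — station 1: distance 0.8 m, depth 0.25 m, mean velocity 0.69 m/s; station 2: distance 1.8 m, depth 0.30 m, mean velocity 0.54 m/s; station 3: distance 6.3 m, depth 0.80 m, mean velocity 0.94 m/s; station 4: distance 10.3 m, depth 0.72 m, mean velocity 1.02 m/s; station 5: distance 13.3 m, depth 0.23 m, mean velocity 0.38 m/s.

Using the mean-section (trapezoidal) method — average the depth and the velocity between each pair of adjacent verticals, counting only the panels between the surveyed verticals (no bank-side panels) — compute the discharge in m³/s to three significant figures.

Panel 1-2: Δb = 1 m, d̄ = (0.25+0.30)/2 = 0.275, v̄ = (0.69+0.54)/2 = 0.615 → q = 1×0.275×0.615 = 0.1691 m³/s
Panel 2-3: Δb = 4.5 m, d̄ = (0.30+0.80)/2 = 0.55, v̄ = (0.54+0.94)/2 = 0.74 → q = 4.5×0.55×0.74 = 1.832 m³/s
Panel 3-4: Δb = 4 m, d̄ = (0.80+0.72)/2 = 0.76, v̄ = (0.94+1.02)/2 = 0.98 → q = 4×0.76×0.98 = 2.979 m³/s
Panel 4-5: Δb = 3 m, d̄ = (0.72+0.23)/2 = 0.475, v̄ = (1.02+0.38)/2 = 0.7 → q = 3×0.475×0.7 = 0.9975 m³/s
Q = Σ q = 5.977 m³/s

5.98 m³/s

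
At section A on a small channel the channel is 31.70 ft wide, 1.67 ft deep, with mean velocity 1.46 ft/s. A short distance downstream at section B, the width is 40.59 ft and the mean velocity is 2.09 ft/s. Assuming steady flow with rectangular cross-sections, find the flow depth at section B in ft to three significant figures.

0.911 ft

Q = A₁V₁ = (31.70×1.67) × 1.46 = 77.29 ft³/s
d₂ = Q/(b₂ V₂) = 77.29/(40.59×2.09) = 0.9111 ft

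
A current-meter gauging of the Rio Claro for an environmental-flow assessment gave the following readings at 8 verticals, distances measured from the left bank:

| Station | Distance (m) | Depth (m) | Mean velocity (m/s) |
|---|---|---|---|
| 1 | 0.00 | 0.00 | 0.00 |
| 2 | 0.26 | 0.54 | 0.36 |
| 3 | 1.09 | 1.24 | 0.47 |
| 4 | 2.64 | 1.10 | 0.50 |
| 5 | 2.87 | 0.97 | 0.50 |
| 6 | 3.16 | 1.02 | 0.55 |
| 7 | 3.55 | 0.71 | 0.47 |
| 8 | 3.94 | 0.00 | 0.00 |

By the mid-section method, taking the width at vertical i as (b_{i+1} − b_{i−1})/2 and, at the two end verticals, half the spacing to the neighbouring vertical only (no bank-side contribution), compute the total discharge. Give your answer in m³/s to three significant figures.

w_2 = (1.09 − 0.00)/2 = 0.545 m; q_2 = 0.36 × 0.54 × 0.545 = 0.1059 m³/s
w_3 = (2.64 − 0.26)/2 = 1.19 m; q_3 = 0.47 × 1.24 × 1.19 = 0.6935 m³/s
w_4 = (2.87 − 1.09)/2 = 0.89 m; q_4 = 0.50 × 1.10 × 0.89 = 0.4895 m³/s
w_5 = (3.16 − 2.64)/2 = 0.26 m; q_5 = 0.50 × 0.97 × 0.26 = 0.1261 m³/s
w_6 = (3.55 − 2.87)/2 = 0.34 m; q_6 = 0.55 × 1.02 × 0.34 = 0.1907 m³/s
w_7 = (3.94 − 3.16)/2 = 0.39 m; q_7 = 0.47 × 0.71 × 0.39 = 0.1301 m³/s
Stations 1, 8 contribute zero (depth or velocity is 0).
Q = Σ qᵢ = 1.736 m³/s

1.74 m³/s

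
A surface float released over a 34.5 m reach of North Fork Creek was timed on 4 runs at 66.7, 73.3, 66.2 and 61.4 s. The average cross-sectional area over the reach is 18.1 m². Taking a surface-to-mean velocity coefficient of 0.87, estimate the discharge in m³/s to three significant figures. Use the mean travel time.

t̄ = (66.7 + 73.3 + 66.2 + 61.4) / 4 = 66.9 s
v_surface = L / t̄ = 34.5 / 66.9 = 0.5157 m/s
v_mean = 0.87 × 0.5157 = 0.4487 m/s
Q = A × v_mean = 18.1 × 0.4487 = 8.121 m³/s

8.12 m³/s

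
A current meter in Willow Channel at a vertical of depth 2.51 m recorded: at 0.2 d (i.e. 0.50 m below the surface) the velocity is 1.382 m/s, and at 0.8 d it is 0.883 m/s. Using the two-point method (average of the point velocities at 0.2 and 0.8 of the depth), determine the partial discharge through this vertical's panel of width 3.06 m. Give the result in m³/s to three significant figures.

v̄ = (1.382 + 0.883) / 2 = 1.133 m/s
q = v̄ × d × w = 1.133 × 2.51 × 3.06 = 8.698 m³/s

8.70 m³/s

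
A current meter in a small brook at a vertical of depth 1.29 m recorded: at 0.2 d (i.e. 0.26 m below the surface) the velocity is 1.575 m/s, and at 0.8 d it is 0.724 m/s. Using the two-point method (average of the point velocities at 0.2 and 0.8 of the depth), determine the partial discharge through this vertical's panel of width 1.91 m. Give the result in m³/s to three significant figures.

2.83 m³/s

v̄ = (1.575 + 0.724) / 2 = 1.150 m/s
q = v̄ × d × w = 1.150 × 1.29 × 1.91 = 2.832 m³/s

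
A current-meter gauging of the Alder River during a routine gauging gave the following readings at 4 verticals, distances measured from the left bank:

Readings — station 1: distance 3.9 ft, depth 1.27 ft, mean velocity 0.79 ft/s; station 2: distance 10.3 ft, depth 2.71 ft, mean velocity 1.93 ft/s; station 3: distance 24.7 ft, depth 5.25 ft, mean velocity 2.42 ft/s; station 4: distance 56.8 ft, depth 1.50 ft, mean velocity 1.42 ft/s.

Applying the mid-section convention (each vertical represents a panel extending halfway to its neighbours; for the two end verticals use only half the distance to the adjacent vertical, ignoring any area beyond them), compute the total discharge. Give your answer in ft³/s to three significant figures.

387 ft³/s

w_1 = (10.3 − 3.9)/2 = 3.2 ft; q_1 = 0.79 × 1.27 × 3.2 = 3.211 ft³/s
w_2 = (24.7 − 3.9)/2 = 10.4 ft; q_2 = 1.93 × 2.71 × 10.4 = 54.40 ft³/s
w_3 = (56.8 − 10.3)/2 = 23.25 ft; q_3 = 2.42 × 5.25 × 23.25 = 295.4 ft³/s
w_4 = (56.8 − 24.7)/2 = 16.05 ft; q_4 = 1.42 × 1.50 × 16.05 = 34.19 ft³/s
Q = Σ qᵢ = 387.2 ft³/s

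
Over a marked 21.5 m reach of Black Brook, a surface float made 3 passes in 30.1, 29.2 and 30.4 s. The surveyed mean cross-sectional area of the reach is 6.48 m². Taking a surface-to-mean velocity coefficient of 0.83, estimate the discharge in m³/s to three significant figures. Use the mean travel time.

3.87 m³/s

t̄ = (30.1 + 29.2 + 30.4) / 3 = 29.9 s
v_surface = L / t̄ = 21.5 / 29.9 = 0.7191 m/s
v_mean = 0.83 × 0.7191 = 0.5968 m/s
Q = A × v_mean = 6.48 × 0.5968 = 3.867 m³/s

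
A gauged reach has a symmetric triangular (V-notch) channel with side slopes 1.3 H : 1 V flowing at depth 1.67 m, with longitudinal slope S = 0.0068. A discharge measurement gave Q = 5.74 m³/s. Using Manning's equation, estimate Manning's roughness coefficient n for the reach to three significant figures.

A = z·y² = 1.3×1.67² = 3.626 m²
P = 2y√(1+z²) = 2×1.67×√(1+1.3²) = 5.478 m
R = A/P = 3.626/5.478 = 0.6618 m
n = (1/Q)·A·R^(2/3)·S^(1/2) = (1/5.74) × 3.626 × 0.7595 × 0.08246 = 0.03956

0.0396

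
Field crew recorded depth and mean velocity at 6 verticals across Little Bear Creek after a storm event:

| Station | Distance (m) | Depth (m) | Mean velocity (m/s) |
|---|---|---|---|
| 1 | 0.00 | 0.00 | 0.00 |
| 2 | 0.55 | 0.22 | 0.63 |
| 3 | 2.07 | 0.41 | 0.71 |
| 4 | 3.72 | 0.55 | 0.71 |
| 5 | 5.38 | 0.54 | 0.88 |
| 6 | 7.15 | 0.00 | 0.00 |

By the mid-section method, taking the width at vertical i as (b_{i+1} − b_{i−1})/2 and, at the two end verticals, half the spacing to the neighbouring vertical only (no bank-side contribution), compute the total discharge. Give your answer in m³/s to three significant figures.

w_2 = (2.07 − 0.00)/2 = 1.035 m; q_2 = 0.63 × 0.22 × 1.035 = 0.1435 m³/s
w_3 = (3.72 − 0.55)/2 = 1.585 m; q_3 = 0.71 × 0.41 × 1.585 = 0.4614 m³/s
w_4 = (5.38 − 2.07)/2 = 1.655 m; q_4 = 0.71 × 0.55 × 1.655 = 0.6463 m³/s
w_5 = (7.15 − 3.72)/2 = 1.715 m; q_5 = 0.88 × 0.54 × 1.715 = 0.8150 m³/s
Stations 1, 6 contribute zero (depth or velocity is 0).
Q = Σ qᵢ = 2.066 m³/s

2.07 m³/s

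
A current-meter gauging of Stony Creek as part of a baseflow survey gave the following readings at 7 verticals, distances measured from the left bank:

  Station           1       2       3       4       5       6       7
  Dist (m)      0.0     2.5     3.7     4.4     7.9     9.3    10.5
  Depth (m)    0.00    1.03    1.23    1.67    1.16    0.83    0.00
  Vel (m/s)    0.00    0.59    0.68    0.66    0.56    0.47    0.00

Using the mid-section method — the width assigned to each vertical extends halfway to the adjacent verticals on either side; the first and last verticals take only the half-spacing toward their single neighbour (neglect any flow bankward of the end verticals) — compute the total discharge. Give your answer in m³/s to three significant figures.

w_2 = (3.7 − 0.0)/2 = 1.85 m; q_2 = 0.59 × 1.03 × 1.85 = 1.124 m³/s
w_3 = (4.4 − 2.5)/2 = 0.95 m; q_3 = 0.68 × 1.23 × 0.95 = 0.7946 m³/s
w_4 = (7.9 − 3.7)/2 = 2.1 m; q_4 = 0.66 × 1.67 × 2.1 = 2.315 m³/s
w_5 = (9.3 − 4.4)/2 = 2.45 m; q_5 = 0.56 × 1.16 × 2.45 = 1.592 m³/s
w_6 = (10.5 − 7.9)/2 = 1.3 m; q_6 = 0.47 × 0.83 × 1.3 = 0.5071 m³/s
Stations 1, 7 contribute zero (depth or velocity is 0).
Q = Σ qᵢ = 6.332 m³/s

6.33 m³/s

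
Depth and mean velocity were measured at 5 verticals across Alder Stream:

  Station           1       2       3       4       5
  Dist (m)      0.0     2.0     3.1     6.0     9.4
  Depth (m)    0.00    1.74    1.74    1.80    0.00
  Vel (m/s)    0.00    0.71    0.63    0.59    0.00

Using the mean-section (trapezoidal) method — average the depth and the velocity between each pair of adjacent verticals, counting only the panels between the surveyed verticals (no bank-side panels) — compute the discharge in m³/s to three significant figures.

5.93 m³/s

Panel 1-2: Δb = 2 m, d̄ = (0.00+1.74)/2 = 0.87, v̄ = (0.00+0.71)/2 = 0.355 → q = 2×0.87×0.355 = 0.6177 m³/s
Panel 2-3: Δb = 1.1 m, d̄ = (1.74+1.74)/2 = 1.74, v̄ = (0.71+0.63)/2 = 0.67 → q = 1.1×1.74×0.67 = 1.282 m³/s
Panel 3-4: Δb = 2.9 m, d̄ = (1.74+1.80)/2 = 1.77, v̄ = (0.63+0.59)/2 = 0.61 → q = 2.9×1.77×0.61 = 3.131 m³/s
Panel 4-5: Δb = 3.4 m, d̄ = (1.80+0.00)/2 = 0.9, v̄ = (0.59+0.00)/2 = 0.295 → q = 3.4×0.9×0.295 = 0.9027 m³/s
Q = Σ q = 5.934 m³/s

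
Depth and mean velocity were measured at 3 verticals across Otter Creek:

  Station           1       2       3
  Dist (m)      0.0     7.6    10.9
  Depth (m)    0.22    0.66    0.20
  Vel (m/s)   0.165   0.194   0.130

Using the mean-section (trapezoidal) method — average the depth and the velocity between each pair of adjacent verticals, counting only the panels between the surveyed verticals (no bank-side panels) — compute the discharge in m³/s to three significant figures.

Panel 1-2: Δb = 7.6 m, d̄ = (0.22+0.66)/2 = 0.44, v̄ = (0.165+0.194)/2 = 0.1795 → q = 7.6×0.44×0.1795 = 0.6002 m³/s
Panel 2-3: Δb = 3.3 m, d̄ = (0.66+0.20)/2 = 0.43, v̄ = (0.194+0.130)/2 = 0.162 → q = 3.3×0.43×0.162 = 0.2299 m³/s
Q = Σ q = 0.8301 m³/s

0.830 m³/s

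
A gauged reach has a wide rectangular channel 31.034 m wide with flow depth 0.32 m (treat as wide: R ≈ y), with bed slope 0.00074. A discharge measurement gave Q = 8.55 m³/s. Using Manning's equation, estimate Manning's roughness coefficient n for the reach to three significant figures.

0.0148

A = b·y = 31.034 × 0.32 = 9.931 m²
Wide channel: R ≈ y = 0.32 m
n = (1/Q)·A·R^(2/3)·S^(1/2) = (1/8.55) × 9.931 × 0.4678 × 0.02720 = 0.01478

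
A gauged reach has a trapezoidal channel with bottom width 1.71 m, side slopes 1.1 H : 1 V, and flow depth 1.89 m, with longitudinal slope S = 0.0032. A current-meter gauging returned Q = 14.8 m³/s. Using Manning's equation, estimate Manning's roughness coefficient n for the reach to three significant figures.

0.0270

A = (b + z·y)·y = (1.71 + 1.1×1.89)×1.89 = 7.161 m²
P = b + 2y√(1+z²) = 1.71 + 2×1.89×√(1+1.1²) = 7.329 m
R = A/P = 7.161/7.329 = 0.9771 m
n = (1/Q)·A·R^(2/3)·S^(1/2) = (1/14.8) × 7.161 × 0.9846 × 0.05657 = 0.02695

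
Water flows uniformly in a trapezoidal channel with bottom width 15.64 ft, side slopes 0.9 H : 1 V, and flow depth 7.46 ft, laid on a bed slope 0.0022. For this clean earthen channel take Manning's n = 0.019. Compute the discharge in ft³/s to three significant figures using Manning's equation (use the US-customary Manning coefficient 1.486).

A = (b + z·y)·y = (15.64 + 0.9×7.46)×7.46 = 166.8 ft²
P = b + 2y√(1+z²) = 15.64 + 2×7.46×√(1+0.9²) = 35.71 ft
R = A/P = 166.8/35.71 = 4.669 ft
Q = (1.486/n)·A·R^(2/3)·S^(1/2) = (1.486/0.019) × 166.8 × 4.669^(2/3) × 0.0022^(1/2) = 1709 ft³/s

1710 ft³/s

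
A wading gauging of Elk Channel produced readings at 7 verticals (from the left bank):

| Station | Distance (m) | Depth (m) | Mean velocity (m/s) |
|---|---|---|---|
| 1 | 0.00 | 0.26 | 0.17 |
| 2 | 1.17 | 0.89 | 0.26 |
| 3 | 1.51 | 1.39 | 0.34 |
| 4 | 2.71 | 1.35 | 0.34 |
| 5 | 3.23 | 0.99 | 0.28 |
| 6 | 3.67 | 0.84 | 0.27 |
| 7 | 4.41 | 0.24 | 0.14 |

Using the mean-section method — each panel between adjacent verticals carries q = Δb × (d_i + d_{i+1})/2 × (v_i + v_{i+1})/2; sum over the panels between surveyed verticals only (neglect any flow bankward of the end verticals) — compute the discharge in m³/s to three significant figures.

Panel 1-2: Δb = 1.17 m, d̄ = (0.26+0.89)/2 = 0.575, v̄ = (0.17+0.26)/2 = 0.215 → q = 1.17×0.575×0.215 = 0.1446 m³/s
Panel 2-3: Δb = 0.34 m, d̄ = (0.89+1.39)/2 = 1.14, v̄ = (0.26+0.34)/2 = 0.3 → q = 0.34×1.14×0.3 = 0.1163 m³/s
Panel 3-4: Δb = 1.2 m, d̄ = (1.39+1.35)/2 = 1.37, v̄ = (0.34+0.34)/2 = 0.34 → q = 1.2×1.37×0.34 = 0.5590 m³/s
Panel 4-5: Δb = 0.52 m, d̄ = (1.35+0.99)/2 = 1.17, v̄ = (0.34+0.28)/2 = 0.31 → q = 0.52×1.17×0.31 = 0.1886 m³/s
Panel 5-6: Δb = 0.44 m, d̄ = (0.99+0.84)/2 = 0.915, v̄ = (0.28+0.27)/2 = 0.275 → q = 0.44×0.915×0.275 = 0.1107 m³/s
Panel 6-7: Δb = 0.74 m, d̄ = (0.84+0.24)/2 = 0.54, v̄ = (0.27+0.14)/2 = 0.205 → q = 0.74×0.54×0.205 = 0.08192 m³/s
Q = Σ q = 1.201 m³/s

1.20 m³/s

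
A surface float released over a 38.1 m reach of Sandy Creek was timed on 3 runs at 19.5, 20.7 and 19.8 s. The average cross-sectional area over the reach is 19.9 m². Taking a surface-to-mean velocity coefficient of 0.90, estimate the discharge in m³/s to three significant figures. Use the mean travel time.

t̄ = (19.5 + 20.7 + 19.8) / 3 = 20 s
v_surface = L / t̄ = 38.1 / 20 = 1.905 m/s
v_mean = 0.90 × 1.905 = 1.715 m/s
Q = A × v_mean = 19.9 × 1.715 = 34.12 m³/s

34.1 m³/s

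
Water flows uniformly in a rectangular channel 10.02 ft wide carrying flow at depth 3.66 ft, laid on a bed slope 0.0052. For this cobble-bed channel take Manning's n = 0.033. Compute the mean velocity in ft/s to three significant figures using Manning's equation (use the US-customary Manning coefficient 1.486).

A = b·y = 10.02 × 3.66 = 36.67 ft²
P = b + 2y = 10.02 + 2×3.66 = 17.34 ft
R = A/P = 36.67/17.34 = 2.115 ft
Q = (1.486/n)·A·R^(2/3)·S^(1/2) = (1.486/0.033) × 36.67 × 2.115^(2/3) × 0.0052^(1/2) = 196.2 ft³/s
V = Q/A = 196.2/36.67 = 5.350 ft/s

5.35 ft/s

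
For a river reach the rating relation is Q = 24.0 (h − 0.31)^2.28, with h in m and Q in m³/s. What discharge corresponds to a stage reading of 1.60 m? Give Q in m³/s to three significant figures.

Q = 24.0 × (1.60 − 0.31)^2.28 = 24.0 × 1.29^2.28 = 42.89 m³/s

42.9 m³/s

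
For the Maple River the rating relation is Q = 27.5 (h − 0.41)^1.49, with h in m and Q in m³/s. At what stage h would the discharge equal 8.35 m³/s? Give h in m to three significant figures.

0.859 m

h − h₀ = (Q/C)^(1/b) = (8.35/27.5)^(1/1.49) = 0.4494 m
h = 0.41 + 0.4494 = 0.8594 m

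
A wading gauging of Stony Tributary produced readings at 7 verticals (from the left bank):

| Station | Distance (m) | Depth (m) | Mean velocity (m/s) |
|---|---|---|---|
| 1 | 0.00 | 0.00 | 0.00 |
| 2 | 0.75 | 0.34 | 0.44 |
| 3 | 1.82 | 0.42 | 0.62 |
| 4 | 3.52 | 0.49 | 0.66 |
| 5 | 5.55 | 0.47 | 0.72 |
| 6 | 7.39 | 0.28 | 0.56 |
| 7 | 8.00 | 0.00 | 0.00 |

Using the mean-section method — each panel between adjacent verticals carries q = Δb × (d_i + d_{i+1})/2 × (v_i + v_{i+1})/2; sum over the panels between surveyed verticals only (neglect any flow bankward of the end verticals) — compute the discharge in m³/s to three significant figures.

1.88 m³/s

Panel 1-2: Δb = 0.75 m, d̄ = (0.00+0.34)/2 = 0.17, v̄ = (0.00+0.44)/2 = 0.22 → q = 0.75×0.17×0.22 = 0.02805 m³/s
Panel 2-3: Δb = 1.07 m, d̄ = (0.34+0.42)/2 = 0.38, v̄ = (0.44+0.62)/2 = 0.53 → q = 1.07×0.38×0.53 = 0.2155 m³/s
Panel 3-4: Δb = 1.7 m, d̄ = (0.42+0.49)/2 = 0.455, v̄ = (0.62+0.66)/2 = 0.64 → q = 1.7×0.455×0.64 = 0.4950 m³/s
Panel 4-5: Δb = 2.03 m, d̄ = (0.49+0.47)/2 = 0.48, v̄ = (0.66+0.72)/2 = 0.69 → q = 2.03×0.48×0.69 = 0.6723 m³/s
Panel 5-6: Δb = 1.84 m, d̄ = (0.47+0.28)/2 = 0.375, v̄ = (0.72+0.56)/2 = 0.64 → q = 1.84×0.375×0.64 = 0.4416 m³/s
Panel 6-7: Δb = 0.61 m, d̄ = (0.28+0.00)/2 = 0.14, v̄ = (0.56+0.00)/2 = 0.28 → q = 0.61×0.14×0.28 = 0.02391 m³/s
Q = Σ q = 1.876 m³/s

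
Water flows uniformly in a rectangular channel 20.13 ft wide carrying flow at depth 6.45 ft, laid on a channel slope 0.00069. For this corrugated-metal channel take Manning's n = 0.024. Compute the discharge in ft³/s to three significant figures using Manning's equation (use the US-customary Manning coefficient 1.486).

A = b·y = 20.13 × 6.45 = 129.8 ft²
P = b + 2y = 20.13 + 2×6.45 = 33.03 ft
R = A/P = 129.8/33.03 = 3.931 ft
Q = (1.486/n)·A·R^(2/3)·S^(1/2) = (1.486/0.024) × 129.8 × 3.931^(2/3) × 0.00069^(1/2) = 526.0 ft³/s

526 ft³/s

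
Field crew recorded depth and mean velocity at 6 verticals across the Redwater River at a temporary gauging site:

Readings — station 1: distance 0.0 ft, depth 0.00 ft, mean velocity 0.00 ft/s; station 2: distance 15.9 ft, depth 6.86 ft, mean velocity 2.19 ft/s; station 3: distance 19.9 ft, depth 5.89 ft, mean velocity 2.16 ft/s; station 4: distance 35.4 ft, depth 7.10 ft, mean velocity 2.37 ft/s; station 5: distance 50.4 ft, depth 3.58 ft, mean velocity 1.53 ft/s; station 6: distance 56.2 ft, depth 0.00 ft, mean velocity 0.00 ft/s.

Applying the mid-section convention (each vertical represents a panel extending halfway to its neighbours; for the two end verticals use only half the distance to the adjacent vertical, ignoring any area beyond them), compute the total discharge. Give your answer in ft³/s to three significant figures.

w_2 = (19.9 − 0.0)/2 = 9.95 ft; q_2 = 2.19 × 6.86 × 9.95 = 149.5 ft³/s
w_3 = (35.4 − 15.9)/2 = 9.75 ft; q_3 = 2.16 × 5.89 × 9.75 = 124.0 ft³/s
w_4 = (50.4 − 19.9)/2 = 15.25 ft; q_4 = 2.37 × 7.10 × 15.25 = 256.6 ft³/s
w_5 = (56.2 − 35.4)/2 = 10.4 ft; q_5 = 1.53 × 3.58 × 10.4 = 56.96 ft³/s
Stations 1, 6 contribute zero (depth or velocity is 0).
Q = Σ qᵢ = 587.1 ft³/s

587 ft³/s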